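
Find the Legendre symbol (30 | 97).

-1

Pull out 2: since 97 ≡ 1 (mod 8), (2/97) = +1.
Reciprocity: 15 ≡ 3 and 97 ≡ 1 (mod 4), so (15/97) = +(97/15).
Reduce top mod 15: now compute (7/15).
Reciprocity: 7 ≡ 3 and 15 ≡ 3 (mod 4), so (7/15) = −(15/7).
Reduce top mod 7: now compute (1/7).
Reached (1/7) = 1. Collecting the sign flips along the way, the symbol is -1.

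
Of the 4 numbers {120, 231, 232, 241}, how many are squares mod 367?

(120/367) = +1 → QR.
(231/367) = +1 → QR.
(232/367) = -1 → non-residue.
(241/367) = -1 → non-residue.
Total quadratic residues among the 4: 2.

2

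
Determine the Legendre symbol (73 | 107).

-1

Reciprocity: 73 ≡ 1 and 107 ≡ 3 (mod 4), so (73/107) = +(107/73).
Reduce top mod 73: now compute (34/73).
Pull out 2: since 73 ≡ 1 (mod 8), (2/73) = +1.
Reciprocity: 17 ≡ 1 and 73 ≡ 1 (mod 4), so (17/73) = +(73/17).
Reduce top mod 17: now compute (5/17).
Reciprocity: 5 ≡ 1 and 17 ≡ 1 (mod 4), so (5/17) = +(17/5).
Reduce top mod 5: now compute (2/5).
Pull out 2: since 5 ≡ 5 (mod 8), (2/5) = -1.
Reached (1/5) = 1. Collecting the sign flips along the way, the symbol is -1.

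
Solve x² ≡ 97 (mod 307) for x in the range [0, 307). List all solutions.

149, 158

Since 307 ≡ 3 (mod 4), a square root of 97 is 97^((307+1)/4) = 97^77 mod 307.
Repeated squaring: 97^2≡199, 97^4≡305, 97^8≡4, 97^16≡16, 97^32≡256, 97^64≡145 (mod 307).
97^77 = 97^(64+8+4+1) ≡ 149 (mod 307).
Check: 149² = 22201 ≡ 97 (mod 307). The two roots are 149 and 158.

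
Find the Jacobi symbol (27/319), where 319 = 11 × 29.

Reciprocity: 27 ≡ 3 and 319 ≡ 3 (mod 4), so (27/319) = −(319/27).
Reduce top mod 27: now compute (22/27).
Pull out 2: since 27 ≡ 3 (mod 8), (2/27) = -1.
Reciprocity: 11 ≡ 3 and 27 ≡ 3 (mod 4), so (11/27) = −(27/11).
Reduce top mod 11: now compute (5/11).
Reciprocity: 5 ≡ 1 and 11 ≡ 3 (mod 4), so (5/11) = +(11/5).
Reduce top mod 5: now compute (1/5).
Reached (1/5) = 1. Collecting the sign flips along the way, the symbol is -1.

-1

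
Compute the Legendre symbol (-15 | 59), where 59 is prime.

-1

Euler's criterion: (-15/59) ≡ 44^29 (mod 59).
44^2 ≡ 48 (mod 59)
44^4 ≡ 3 (mod 59)
44^8 ≡ 9 (mod 59)
44^16 ≡ 22 (mod 59)
44^29 = 44^(16+8+4+1) ≡ 58 (mod 59).
Result is 58 ≡ −1, so (-15/59) = −1.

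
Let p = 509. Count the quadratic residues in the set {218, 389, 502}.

1

(218/509) = -1 → non-residue.
(389/509) = +1 → QR.
(502/509) = -1 → non-residue.
Total quadratic residues among the 3: 1.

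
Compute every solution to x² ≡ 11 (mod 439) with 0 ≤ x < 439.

Since 439 ≡ 3 (mod 4), a square root of 11 is 11^((439+1)/4) = 11^110 mod 439.
Repeated squaring: 11^2≡121, 11^4≡154, 11^8≡10, 11^16≡100, 11^32≡342, 11^64≡190 (mod 439).
11^110 = 11^(64+32+8+4+2) ≡ 315 (mod 439).
Check: 315² = 99225 ≡ 11 (mod 439). The two roots are 124 and 315.

124, 315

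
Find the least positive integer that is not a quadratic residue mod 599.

(2/599) = +1, so 2 is a residue.
(3/599) = +1, so 3 is a residue.
(4/599) = +1, so 4 is a residue.
(5/599) = +1, so 5 is a residue.
(6/599) = +1, so 6 is a residue.
(7/599) = −1, so 7 is the smallest positive non-residue mod 599.

7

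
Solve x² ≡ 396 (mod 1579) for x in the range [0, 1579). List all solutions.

107, 1472

Since 1579 ≡ 3 (mod 4), a square root of 396 is 396^((1579+1)/4) = 396^395 mod 1579.
Repeated squaring: 396^2≡495, 396^4≡280, 396^8≡1029, 396^16≡911, 396^32≡946, 396^64≡1202, 396^128≡19, 396^256≡361 (mod 1579).
396^395 = 396^(256+128+8+2+1) ≡ 1472 (mod 1579).
Check: 1472² = 2166784 ≡ 396 (mod 1579). The two roots are 107 and 1472.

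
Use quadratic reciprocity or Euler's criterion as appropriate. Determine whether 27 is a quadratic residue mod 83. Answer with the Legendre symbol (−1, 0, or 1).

Reciprocity: 27 ≡ 3 and 83 ≡ 3 (mod 4), so (27/83) = −(83/27).
Reduce top mod 27: now compute (2/27).
Pull out 2: since 27 ≡ 3 (mod 8), (2/27) = -1.
Reached (1/27) = 1. Collecting the sign flips along the way, the symbol is +1.

1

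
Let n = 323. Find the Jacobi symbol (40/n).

1

Pull out 2^3: since 323 ≡ 3 (mod 8), (2/323) = -1, so (2/323)^3 = -1.
Reciprocity: 5 ≡ 1 and 323 ≡ 3 (mod 4), so (5/323) = +(323/5).
Reduce top mod 5: now compute (3/5).
Reciprocity: 3 ≡ 3 and 5 ≡ 1 (mod 4), so (3/5) = +(5/3).
Reduce top mod 3: now compute (2/3).
Pull out 2: since 3 ≡ 3 (mod 8), (2/3) = -1.
Reached (1/3) = 1. Collecting the sign flips along the way, the symbol is +1.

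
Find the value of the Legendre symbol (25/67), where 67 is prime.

Reciprocity: 25 ≡ 1 and 67 ≡ 3 (mod 4), so (25/67) = +(67/25).
Reduce top mod 25: now compute (17/25).
Reciprocity: 17 ≡ 1 and 25 ≡ 1 (mod 4), so (17/25) = +(25/17).
Reduce top mod 17: now compute (8/17).
Pull out 2^3: since 17 ≡ 1 (mod 8), (2/17) = +1, so (2/17)^3 = +1.
Reached (1/17) = 1. Collecting the sign flips along the way, the symbol is +1.

1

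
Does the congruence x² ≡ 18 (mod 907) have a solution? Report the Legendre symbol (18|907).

Pull out 2: since 907 ≡ 3 (mod 8), (2/907) = -1.
Reciprocity: 9 ≡ 1 and 907 ≡ 3 (mod 4), so (9/907) = +(907/9).
Reduce top mod 9: now compute (7/9).
Reciprocity: 7 ≡ 3 and 9 ≡ 1 (mod 4), so (7/9) = +(9/7).
Reduce top mod 7: now compute (2/7).
Pull out 2: since 7 ≡ 7 (mod 8), (2/7) = +1.
Reached (1/7) = 1. Collecting the sign flips along the way, the symbol is -1.

-1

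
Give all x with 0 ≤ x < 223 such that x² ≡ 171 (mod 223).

Since 223 ≡ 3 (mod 4), a square root of 171 is 171^((223+1)/4) = 171^56 mod 223.
Repeated squaring: 171^2≡28, 171^4≡115, 171^8≡68, 171^16≡164, 171^32≡136 (mod 223).
171^56 = 171^(32+16+8) ≡ 49 (mod 223).
Check: 49² = 2401 ≡ 171 (mod 223). The two roots are 49 and 174.

49, 174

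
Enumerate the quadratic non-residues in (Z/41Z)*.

Square k = 1,…,20 (k and 41−k give the same square):
1²=1, 2²=4, 3²=9, 4²=16, 5²=25, 6²=36, 7²≡8, 8²≡23, 9²≡40, 10²≡18, 11²≡39, 12²≡21, 13²≡5, 14²≡32, 15²≡20, 16²≡10, 17²≡2, 18²≡37, 19²≡33, 20²≡31 (mod 41).
The residues are {1, 2, 4, 5, 8, 9, 10, 16, 18, 20, 21, 23, 25, 31, 32, 33, 36, 37, 39, 40}; the non-residues are the remaining 20 nonzero classes.

3,6,7,11,12,13,14,15,17,19,22,24,26,27,28,29,30,34,35,38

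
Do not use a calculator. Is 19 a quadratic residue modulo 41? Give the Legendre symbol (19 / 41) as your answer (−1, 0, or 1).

-1

Euler's criterion: (19/41) ≡ 19^20 (mod 41).
19^2 ≡ 33 (mod 41)
19^4 ≡ 23 (mod 41)
19^8 ≡ 37 (mod 41)
19^16 ≡ 16 (mod 41)
19^20 = 19^(16+4) ≡ 40 (mod 41).
Result is 40 ≡ −1, so (19/41) = −1.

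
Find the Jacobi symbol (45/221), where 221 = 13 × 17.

Reciprocity: 45 ≡ 1 and 221 ≡ 1 (mod 4), so (45/221) = +(221/45).
Reduce top mod 45: now compute (41/45).
Reciprocity: 41 ≡ 1 and 45 ≡ 1 (mod 4), so (41/45) = +(45/41).
Reduce top mod 41: now compute (4/41).
Pull out 2^2: since 41 ≡ 1 (mod 8), (2/41) = +1, so (2/41)^2 = +1.
Reached (1/41) = 1. Collecting the sign flips along the way, the symbol is +1.

1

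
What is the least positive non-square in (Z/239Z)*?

7

(2/239) = +1, so 2 is a residue.
(3/239) = +1, so 3 is a residue.
(4/239) = +1, so 4 is a residue.
(5/239) = +1, so 5 is a residue.
(6/239) = +1, so 6 is a residue.
(7/239) = −1, so 7 is the smallest positive non-residue mod 239.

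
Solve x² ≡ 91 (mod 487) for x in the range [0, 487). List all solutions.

Since 487 ≡ 3 (mod 4), a square root of 91 is 91^((487+1)/4) = 91^122 mod 487.
Repeated squaring: 91^2≡2, 91^4≡4, 91^8≡16, 91^16≡256, 91^32≡278, 91^64≡338 (mod 487).
91^122 = 91^(64+32+16+8+2) ≡ 401 (mod 487).
Check: 401² = 160801 ≡ 91 (mod 487). The two roots are 86 and 401.

86, 401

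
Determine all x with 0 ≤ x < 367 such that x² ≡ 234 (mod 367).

97, 270

Since 367 ≡ 3 (mod 4), a square root of 234 is 234^((367+1)/4) = 234^92 mod 367.
Repeated squaring: 234^2≡73, 234^4≡191, 234^8≡148, 234^16≡251, 234^32≡244, 234^64≡82 (mod 367).
234^92 = 234^(64+16+8+4) ≡ 270 (mod 367).
Check: 270² = 72900 ≡ 234 (mod 367). The two roots are 97 and 270.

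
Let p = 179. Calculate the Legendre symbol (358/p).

First reduce: 358 ≡ 0 (mod 179).
Top reduces to 0: gcd > 1, so the symbol is 0.

0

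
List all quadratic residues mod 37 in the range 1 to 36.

Square k = 1,…,18 (k and 37−k give the same square):
1²=1, 2²=4, 3²=9, 4²=16, 5²=25, 6²=36, 7²≡12, 8²≡27, 9²≡7, 10²≡26, 11²≡10, 12²≡33, 13²≡21, 14²≡11, 15²≡3, 16²≡34, 17²≡30, 18²≡28 (mod 37).
So the quadratic residues mod 37 are {1, 3, 4, 7, 9, 10, 11, 12, 16, 21, 25, 26, 27, 28, 30, 33, 34, 36}.

1 3 4 7 9 10 11 12 16 21 25 26 27 28 30 33 34 36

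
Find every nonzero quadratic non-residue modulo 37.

Square k = 1,…,18 (k and 37−k give the same square):
1²=1, 2²=4, 3²=9, 4²=16, 5²=25, 6²=36, 7²≡12, 8²≡27, 9²≡7, 10²≡26, 11²≡10, 12²≡33, 13²≡21, 14²≡11, 15²≡3, 16²≡34, 17²≡30, 18²≡28 (mod 37).
The residues are {1, 3, 4, 7, 9, 10, 11, 12, 16, 21, 25, 26, 27, 28, 30, 33, 34, 36}; the non-residues are the remaining 18 nonzero classes.

2, 5, 6, 8, 13, 14, 15, 17, 18, 19, 20, 22, 23, 24, 29, 31, 32, 35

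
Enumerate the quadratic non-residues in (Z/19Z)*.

2 3 8 10 12 13 14 15 18

Square k = 1,…,9 (k and 19−k give the same square):
1²=1, 2²=4, 3²=9, 4²=16, 5²≡6, 6²≡17, 7²≡11, 8²≡7, 9²≡5 (mod 19).
The residues are {1, 4, 5, 6, 7, 9, 11, 16, 17}; the non-residues are the remaining 9 nonzero classes.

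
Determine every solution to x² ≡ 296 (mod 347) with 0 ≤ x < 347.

Since 347 ≡ 3 (mod 4), a square root of 296 is 296^((347+1)/4) = 296^87 mod 347.
Repeated squaring: 296^2≡172, 296^4≡89, 296^8≡287, 296^16≡130, 296^32≡244, 296^64≡199 (mod 347).
296^87 = 296^(64+16+4+2+1) ≡ 83 (mod 347).
Check: 83² = 6889 ≡ 296 (mod 347). The two roots are 83 and 264.

83, 264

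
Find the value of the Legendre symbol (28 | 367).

1

Euler's criterion: (28/367) ≡ 28^183 (mod 367).
28^2 ≡ 50 (mod 367)
28^4 ≡ 298 (mod 367)
28^8 ≡ 357 (mod 367)
28^16 ≡ 100 (mod 367)
28^32 ≡ 91 (mod 367)
28^64 ≡ 207 (mod 367)
28^128 ≡ 277 (mod 367)
28^183 = 28^(128+32+16+4+2+1) ≡ 1 (mod 367).
Result is 1, so (28/367) = 1.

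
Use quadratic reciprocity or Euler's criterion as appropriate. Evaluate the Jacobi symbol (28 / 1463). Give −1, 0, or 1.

0

Pull out 2^2: since 1463 ≡ 7 (mod 8), (2/1463) = +1, so (2/1463)^2 = +1.
Reciprocity: 7 ≡ 3 and 1463 ≡ 3 (mod 4), so (7/1463) = −(1463/7).
Reduce top mod 7: now compute (0/7).
Top reduces to 0: gcd > 1, so the symbol is 0.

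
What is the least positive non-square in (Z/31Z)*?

3

(2/31) = +1, so 2 is a residue.
(3/31) = −1, so 3 is the smallest positive non-residue mod 31.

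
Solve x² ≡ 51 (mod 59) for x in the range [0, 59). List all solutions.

13, 46

Since 59 ≡ 3 (mod 4), a square root of 51 is 51^((59+1)/4) = 51^15 mod 59.
Repeated squaring: 51^2≡5, 51^4≡25, 51^8≡35 (mod 59).
51^15 = 51^(8+4+2+1) ≡ 46 (mod 59).
Check: 46² = 2116 ≡ 51 (mod 59). The two roots are 13 and 46.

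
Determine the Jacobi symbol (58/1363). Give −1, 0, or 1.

Pull out 2: since 1363 ≡ 3 (mod 8), (2/1363) = -1.
Reciprocity: 29 ≡ 1 and 1363 ≡ 3 (mod 4), so (29/1363) = +(1363/29).
Reduce top mod 29: now compute (0/29).
Top reduces to 0: gcd > 1, so the symbol is 0.

0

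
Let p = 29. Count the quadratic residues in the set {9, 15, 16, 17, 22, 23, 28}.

(9/29) = +1 → QR.
(15/29) = -1 → non-residue.
(16/29) = +1 → QR.
(17/29) = -1 → non-residue.
(22/29) = +1 → QR.
(23/29) = +1 → QR.
(28/29) = +1 → QR.
Total quadratic residues among the 7: 5.

5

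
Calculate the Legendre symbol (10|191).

1

Euler's criterion: (10/191) ≡ 10^95 (mod 191).
10^2 ≡ 100 (mod 191)
10^4 ≡ 68 (mod 191)
10^8 ≡ 40 (mod 191)
10^16 ≡ 72 (mod 191)
10^32 ≡ 27 (mod 191)
10^64 ≡ 156 (mod 191)
10^95 = 10^(64+16+8+4+2+1) ≡ 1 (mod 191).
Result is 1, so (10/191) = 1.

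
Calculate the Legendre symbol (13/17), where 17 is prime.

Reciprocity: 13 ≡ 1 and 17 ≡ 1 (mod 4), so (13/17) = +(17/13).
Reduce top mod 13: now compute (4/13).
Pull out 2^2: since 13 ≡ 5 (mod 8), (2/13) = -1, so (2/13)^2 = +1.
Reached (1/13) = 1. Collecting the sign flips along the way, the symbol is +1.

1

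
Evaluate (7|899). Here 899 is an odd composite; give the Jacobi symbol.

1

Reciprocity: 7 ≡ 3 and 899 ≡ 3 (mod 4), so (7/899) = −(899/7).
Reduce top mod 7: now compute (3/7).
Reciprocity: 3 ≡ 3 and 7 ≡ 3 (mod 4), so (3/7) = −(7/3).
Reduce top mod 3: now compute (1/3).
Reached (1/3) = 1. Collecting the sign flips along the way, the symbol is +1.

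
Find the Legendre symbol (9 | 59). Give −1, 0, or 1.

Reciprocity: 9 ≡ 1 and 59 ≡ 3 (mod 4), so (9/59) = +(59/9).
Reduce top mod 9: now compute (5/9).
Reciprocity: 5 ≡ 1 and 9 ≡ 1 (mod 4), so (5/9) = +(9/5).
Reduce top mod 5: now compute (4/5).
Pull out 2^2: since 5 ≡ 5 (mod 8), (2/5) = -1, so (2/5)^2 = +1.
Reached (1/5) = 1. Collecting the sign flips along the way, the symbol is +1.

1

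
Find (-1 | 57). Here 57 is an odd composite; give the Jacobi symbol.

First reduce: -1 ≡ 56 (mod 57).
Pull out 2^3: since 57 ≡ 1 (mod 8), (2/57) = +1, so (2/57)^3 = +1.
Reciprocity: 7 ≡ 3 and 57 ≡ 1 (mod 4), so (7/57) = +(57/7).
Reduce top mod 7: now compute (1/7).
Reached (1/7) = 1. Collecting the sign flips along the way, the symbol is +1.

1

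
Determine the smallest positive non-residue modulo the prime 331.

2

(2/331) = −1, so 2 is the smallest positive non-residue mod 331.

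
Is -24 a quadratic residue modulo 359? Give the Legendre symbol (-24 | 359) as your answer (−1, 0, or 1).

-1

Euler's criterion: (-24/359) ≡ 335^179 (mod 359).
335^2 ≡ 217 (mod 359)
335^4 ≡ 60 (mod 359)
335^8 ≡ 10 (mod 359)
335^16 ≡ 100 (mod 359)
335^32 ≡ 307 (mod 359)
335^64 ≡ 191 (mod 359)
335^128 ≡ 222 (mod 359)
335^179 = 335^(128+32+16+2+1) ≡ 358 (mod 359).
Result is 358 ≡ −1, so (-24/359) = −1.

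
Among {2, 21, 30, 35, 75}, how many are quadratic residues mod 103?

(2/103) = +1 → QR.
(21/103) = -1 → non-residue.
(30/103) = +1 → QR.
(35/103) = -1 → non-residue.
(75/103) = -1 → non-residue.
Total quadratic residues among the 5: 2.

2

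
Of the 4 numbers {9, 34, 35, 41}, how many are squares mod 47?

(9/47) = +1 → QR.
(34/47) = +1 → QR.
(35/47) = -1 → non-residue.
(41/47) = -1 → non-residue.
Total quadratic residues among the 4: 2.

2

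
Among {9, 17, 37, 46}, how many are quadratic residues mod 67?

(9/67) = +1 → QR.
(17/67) = +1 → QR.
(37/67) = +1 → QR.
(46/67) = -1 → non-residue.
Total quadratic residues among the 4: 3.

3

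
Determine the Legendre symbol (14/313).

-1

Euler's criterion: (14/313) ≡ 14^156 (mod 313).
14^2 ≡ 196 (mod 313)
14^4 ≡ 230 (mod 313)
14^8 ≡ 3 (mod 313)
14^16 ≡ 9 (mod 313)
14^32 ≡ 81 (mod 313)
14^64 ≡ 301 (mod 313)
14^128 ≡ 144 (mod 313)
14^156 = 14^(128+16+8+4) ≡ 312 (mod 313).
Result is 312 ≡ −1, so (14/313) = −1.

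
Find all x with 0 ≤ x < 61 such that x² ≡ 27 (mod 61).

61 ≡ 1 (mod 4), so we find a root by search.
Trying successive values, 24² = 576 ≡ 27 (mod 61). The other root is 61 − 24 = 37.

24, 37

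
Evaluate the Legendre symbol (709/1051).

Reciprocity: 709 ≡ 1 and 1051 ≡ 3 (mod 4), so (709/1051) = +(1051/709).
Reduce top mod 709: now compute (342/709).
Pull out 2: since 709 ≡ 5 (mod 8), (2/709) = -1.
Reciprocity: 171 ≡ 3 and 709 ≡ 1 (mod 4), so (171/709) = +(709/171).
Reduce top mod 171: now compute (25/171).
Reciprocity: 25 ≡ 1 and 171 ≡ 3 (mod 4), so (25/171) = +(171/25).
Reduce top mod 25: now compute (21/25).
Reciprocity: 21 ≡ 1 and 25 ≡ 1 (mod 4), so (21/25) = +(25/21).
Reduce top mod 21: now compute (4/21).
Pull out 2^2: since 21 ≡ 5 (mod 8), (2/21) = -1, so (2/21)^2 = +1.
Reached (1/21) = 1. Collecting the sign flips along the way, the symbol is -1.

-1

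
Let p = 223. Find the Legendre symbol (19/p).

Euler's criterion: (19/223) ≡ 19^111 (mod 223).
19^2 ≡ 138 (mod 223)
19^4 ≡ 89 (mod 223)
19^8 ≡ 116 (mod 223)
19^16 ≡ 76 (mod 223)
19^32 ≡ 201 (mod 223)
19^64 ≡ 38 (mod 223)
19^111 = 19^(64+32+8+4+2+1) ≡ 1 (mod 223).
Result is 1, so (19/223) = 1.

1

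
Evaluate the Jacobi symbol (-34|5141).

First reduce: -34 ≡ 5107 (mod 5141).
Reciprocity: 5107 ≡ 3 and 5141 ≡ 1 (mod 4), so (5107/5141) = +(5141/5107).
Reduce top mod 5107: now compute (34/5107).
Pull out 2: since 5107 ≡ 3 (mod 8), (2/5107) = -1.
Reciprocity: 17 ≡ 1 and 5107 ≡ 3 (mod 4), so (17/5107) = +(5107/17).
Reduce top mod 17: now compute (7/17).
Reciprocity: 7 ≡ 3 and 17 ≡ 1 (mod 4), so (7/17) = +(17/7).
Reduce top mod 7: now compute (3/7).
Reciprocity: 3 ≡ 3 and 7 ≡ 3 (mod 4), so (3/7) = −(7/3).
Reduce top mod 3: now compute (1/3).
Reached (1/3) = 1. Collecting the sign flips along the way, the symbol is +1.

1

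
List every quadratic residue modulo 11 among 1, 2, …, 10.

Square k = 1,…,5 (k and 11−k give the same square):
1²=1, 2²=4, 3²=9, 4²≡5, 5²≡3 (mod 11).
So the quadratic residues mod 11 are {1, 3, 4, 5, 9}.

1 3 4 5 9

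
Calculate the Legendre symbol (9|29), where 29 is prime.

Euler's criterion: (9/29) ≡ 9^14 (mod 29).
9^2 ≡ 23 (mod 29)
9^4 ≡ 7 (mod 29)
9^8 ≡ 20 (mod 29)
9^14 = 9^(8+4+2) ≡ 1 (mod 29).
Result is 1, so (9/29) = 1.

1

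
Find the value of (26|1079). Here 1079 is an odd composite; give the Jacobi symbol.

0

Pull out 2: since 1079 ≡ 7 (mod 8), (2/1079) = +1.
Reciprocity: 13 ≡ 1 and 1079 ≡ 3 (mod 4), so (13/1079) = +(1079/13).
Reduce top mod 13: now compute (0/13).
Top reduces to 0: gcd > 1, so the symbol is 0.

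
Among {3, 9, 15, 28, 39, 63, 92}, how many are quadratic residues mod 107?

(3/107) = +1 → QR.
(9/107) = +1 → QR.
(15/107) = -1 → non-residue.
(28/107) = -1 → non-residue.
(39/107) = +1 → QR.
(63/107) = -1 → non-residue.
(92/107) = +1 → QR.
Total quadratic residues among the 7: 4.

4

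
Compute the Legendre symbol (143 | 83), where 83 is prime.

First reduce: 143 ≡ 60 (mod 83).
Pull out 2^2: since 83 ≡ 3 (mod 8), (2/83) = -1, so (2/83)^2 = +1.
Reciprocity: 15 ≡ 3 and 83 ≡ 3 (mod 4), so (15/83) = −(83/15).
Reduce top mod 15: now compute (8/15).
Pull out 2^3: since 15 ≡ 7 (mod 8), (2/15) = +1, so (2/15)^3 = +1.
Reached (1/15) = 1. Collecting the sign flips along the way, the symbol is -1.

-1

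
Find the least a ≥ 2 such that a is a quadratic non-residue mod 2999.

17

(2/2999) = +1, so 2 is a residue.
(3/2999) = +1, so 3 is a residue.
(4/2999) = +1, so 4 is a residue.
(5/2999) = +1, so 5 is a residue.
(6/2999) = +1, so 6 is a residue.
(7/2999) = +1, so 7 is a residue.
(8/2999) = +1, so 8 is a residue.
(9/2999) = +1, so 9 is a residue.
(10/2999) = +1, so 10 is a residue.
(11/2999) = +1, so 11 is a residue.
(12/2999) = +1, so 12 is a residue.
(13/2999) = +1, so 13 is a residue.
(14/2999) = +1, so 14 is a residue.
(15/2999) = +1, so 15 is a residue.
(16/2999) = +1, so 16 is a residue.
(17/2999) = −1, so 17 is the smallest positive non-residue mod 2999.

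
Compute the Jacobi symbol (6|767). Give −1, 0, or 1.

1

Pull out 2: since 767 ≡ 7 (mod 8), (2/767) = +1.
Reciprocity: 3 ≡ 3 and 767 ≡ 3 (mod 4), so (3/767) = −(767/3).
Reduce top mod 3: now compute (2/3).
Pull out 2: since 3 ≡ 3 (mod 8), (2/3) = -1.
Reached (1/3) = 1. Collecting the sign flips along the way, the symbol is +1.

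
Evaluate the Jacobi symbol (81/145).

1

Reciprocity: 81 ≡ 1 and 145 ≡ 1 (mod 4), so (81/145) = +(145/81).
Reduce top mod 81: now compute (64/81).
Pull out 2^6: since 81 ≡ 1 (mod 8), (2/81) = +1, so (2/81)^6 = +1.
Reached (1/81) = 1. Collecting the sign flips along the way, the symbol is +1.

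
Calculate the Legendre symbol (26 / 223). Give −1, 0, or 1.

Euler's criterion: (26/223) ≡ 26^111 (mod 223).
26^2 ≡ 7 (mod 223)
26^4 ≡ 49 (mod 223)
26^8 ≡ 171 (mod 223)
26^16 ≡ 28 (mod 223)
26^32 ≡ 115 (mod 223)
26^64 ≡ 68 (mod 223)
26^111 = 26^(64+32+8+4+2+1) ≡ 222 (mod 223).
Result is 222 ≡ −1, so (26/223) = −1.

-1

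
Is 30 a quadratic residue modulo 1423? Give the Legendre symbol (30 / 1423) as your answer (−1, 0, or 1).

Pull out 2: since 1423 ≡ 7 (mod 8), (2/1423) = +1.
Reciprocity: 15 ≡ 3 and 1423 ≡ 3 (mod 4), so (15/1423) = −(1423/15).
Reduce top mod 15: now compute (13/15).
Reciprocity: 13 ≡ 1 and 15 ≡ 3 (mod 4), so (13/15) = +(15/13).
Reduce top mod 13: now compute (2/13).
Pull out 2: since 13 ≡ 5 (mod 8), (2/13) = -1.
Reached (1/13) = 1. Collecting the sign flips along the way, the symbol is +1.

1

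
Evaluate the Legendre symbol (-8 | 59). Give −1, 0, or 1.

1

Euler's criterion: (-8/59) ≡ 51^29 (mod 59).
51^2 ≡ 5 (mod 59)
51^4 ≡ 25 (mod 59)
51^8 ≡ 35 (mod 59)
51^16 ≡ 45 (mod 59)
51^29 = 51^(16+8+4+1) ≡ 1 (mod 59).
Result is 1, so (-8/59) = 1.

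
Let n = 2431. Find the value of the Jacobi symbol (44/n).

0

Pull out 2^2: since 2431 ≡ 7 (mod 8), (2/2431) = +1, so (2/2431)^2 = +1.
Reciprocity: 11 ≡ 3 and 2431 ≡ 3 (mod 4), so (11/2431) = −(2431/11).
Reduce top mod 11: now compute (0/11).
Top reduces to 0: gcd > 1, so the symbol is 0.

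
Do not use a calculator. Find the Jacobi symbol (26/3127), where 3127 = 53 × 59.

Pull out 2: since 3127 ≡ 7 (mod 8), (2/3127) = +1.
Reciprocity: 13 ≡ 1 and 3127 ≡ 3 (mod 4), so (13/3127) = +(3127/13).
Reduce top mod 13: now compute (7/13).
Reciprocity: 7 ≡ 3 and 13 ≡ 1 (mod 4), so (7/13) = +(13/7).
Reduce top mod 7: now compute (6/7).
Pull out 2: since 7 ≡ 7 (mod 8), (2/7) = +1.
Reciprocity: 3 ≡ 3 and 7 ≡ 3 (mod 4), so (3/7) = −(7/3).
Reduce top mod 3: now compute (1/3).
Reached (1/3) = 1. Collecting the sign flips along the way, the symbol is -1.

-1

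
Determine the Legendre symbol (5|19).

1

Euler's criterion: (5/19) ≡ 5^9 (mod 19).
5^2 ≡ 6 (mod 19)
5^4 ≡ 17 (mod 19)
5^8 ≡ 4 (mod 19)
5^9 = 5^(8+1) ≡ 1 (mod 19).
Result is 1, so (5/19) = 1.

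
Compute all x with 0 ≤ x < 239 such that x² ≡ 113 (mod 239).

Since 239 ≡ 3 (mod 4), a square root of 113 is 113^((239+1)/4) = 113^60 mod 239.
Repeated squaring: 113^2≡102, 113^4≡127, 113^8≡116, 113^16≡72, 113^32≡165 (mod 239).
113^60 = 113^(32+16+8+4) ≡ 45 (mod 239).
Check: 45² = 2025 ≡ 113 (mod 239). The two roots are 45 and 194.

45, 194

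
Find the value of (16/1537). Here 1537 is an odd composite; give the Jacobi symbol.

Pull out 2^4: since 1537 ≡ 1 (mod 8), (2/1537) = +1, so (2/1537)^4 = +1.
Reached (1/1537) = 1. Collecting the sign flips along the way, the symbol is +1.

1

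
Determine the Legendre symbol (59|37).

-1

First reduce: 59 ≡ 22 (mod 37).
Pull out 2: since 37 ≡ 5 (mod 8), (2/37) = -1.
Reciprocity: 11 ≡ 3 and 37 ≡ 1 (mod 4), so (11/37) = +(37/11).
Reduce top mod 11: now compute (4/11).
Pull out 2^2: since 11 ≡ 3 (mod 8), (2/11) = -1, so (2/11)^2 = +1.
Reached (1/11) = 1. Collecting the sign flips along the way, the symbol is -1.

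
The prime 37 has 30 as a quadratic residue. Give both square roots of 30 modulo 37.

17, 20

37 ≡ 1 (mod 4), so we find a root by search.
Trying successive values, 17² = 289 ≡ 30 (mod 37). The other root is 37 − 17 = 20.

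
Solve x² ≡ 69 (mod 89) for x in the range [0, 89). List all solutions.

89 ≡ 1 (mod 4), so we find a root by search.
Trying successive values, 43² = 1849 ≡ 69 (mod 89). The other root is 89 − 43 = 46.

43, 46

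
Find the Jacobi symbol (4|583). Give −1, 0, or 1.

1

Pull out 2^2: since 583 ≡ 7 (mod 8), (2/583) = +1, so (2/583)^2 = +1.
Reached (1/583) = 1. Collecting the sign flips along the way, the symbol is +1.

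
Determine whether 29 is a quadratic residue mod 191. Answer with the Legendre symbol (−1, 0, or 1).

Euler's criterion: (29/191) ≡ 29^95 (mod 191).
29^2 ≡ 77 (mod 191)
29^4 ≡ 8 (mod 191)
29^8 ≡ 64 (mod 191)
29^16 ≡ 85 (mod 191)
29^32 ≡ 158 (mod 191)
29^64 ≡ 134 (mod 191)
29^95 = 29^(64+16+8+4+2+1) ≡ 190 (mod 191).
Result is 190 ≡ −1, so (29/191) = −1.

-1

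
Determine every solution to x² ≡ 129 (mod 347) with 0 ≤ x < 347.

Since 347 ≡ 3 (mod 4), a square root of 129 is 129^((347+1)/4) = 129^87 mod 347.
Repeated squaring: 129^2≡332, 129^4≡225, 129^8≡310, 129^16≡328, 129^32≡14, 129^64≡196 (mod 347).
129^87 = 129^(64+16+4+2+1) ≡ 167 (mod 347).
Check: 167² = 27889 ≡ 129 (mod 347). The two roots are 167 and 180.

167, 180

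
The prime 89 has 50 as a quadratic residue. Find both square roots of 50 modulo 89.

36, 53

89 ≡ 1 (mod 4), so we find a root by search.
Trying successive values, 36² = 1296 ≡ 50 (mod 89). The other root is 89 − 36 = 53.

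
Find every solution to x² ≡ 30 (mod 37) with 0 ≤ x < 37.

37 ≡ 1 (mod 4), so we find a root by search.
Trying successive values, 17² = 289 ≡ 30 (mod 37). The other root is 37 − 17 = 20.

17, 20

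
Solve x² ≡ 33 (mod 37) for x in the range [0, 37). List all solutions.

37 ≡ 1 (mod 4), so we find a root by search.
Trying successive values, 12² = 144 ≡ 33 (mod 37). The other root is 37 − 12 = 25.

12, 25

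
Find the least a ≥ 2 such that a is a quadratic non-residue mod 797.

(2/797) = −1, so 2 is the smallest positive non-residue mod 797.

2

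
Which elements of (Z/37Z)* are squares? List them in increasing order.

Square k = 1,…,18 (k and 37−k give the same square):
1²=1, 2²=4, 3²=9, 4²=16, 5²=25, 6²=36, 7²≡12, 8²≡27, 9²≡7, 10²≡26, 11²≡10, 12²≡33, 13²≡21, 14²≡11, 15²≡3, 16²≡34, 17²≡30, 18²≡28 (mod 37).
So the quadratic residues mod 37 are {1, 3, 4, 7, 9, 10, 11, 12, 16, 21, 25, 26, 27, 28, 30, 33, 34, 36}.

1, 3, 4, 7, 9, 10, 11, 12, 16, 21, 25, 26, 27, 28, 30, 33, 34, 36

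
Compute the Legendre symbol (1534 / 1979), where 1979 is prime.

-1

Pull out 2: since 1979 ≡ 3 (mod 8), (2/1979) = -1.
Reciprocity: 767 ≡ 3 and 1979 ≡ 3 (mod 4), so (767/1979) = −(1979/767).
Reduce top mod 767: now compute (445/767).
Reciprocity: 445 ≡ 1 and 767 ≡ 3 (mod 4), so (445/767) = +(767/445).
Reduce top mod 445: now compute (322/445).
Pull out 2: since 445 ≡ 5 (mod 8), (2/445) = -1.
Reciprocity: 161 ≡ 1 and 445 ≡ 1 (mod 4), so (161/445) = +(445/161).
Reduce top mod 161: now compute (123/161).
Reciprocity: 123 ≡ 3 and 161 ≡ 1 (mod 4), so (123/161) = +(161/123).
Reduce top mod 123: now compute (38/123).
Pull out 2: since 123 ≡ 3 (mod 8), (2/123) = -1.
Reciprocity: 19 ≡ 3 and 123 ≡ 3 (mod 4), so (19/123) = −(123/19).
Reduce top mod 19: now compute (9/19).
Reciprocity: 9 ≡ 1 and 19 ≡ 3 (mod 4), so (9/19) = +(19/9).
Reduce top mod 9: now compute (1/9).
Reached (1/9) = 1. Collecting the sign flips along the way, the symbol is -1.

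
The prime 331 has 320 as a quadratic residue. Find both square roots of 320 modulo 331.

122, 209

Since 331 ≡ 3 (mod 4), a square root of 320 is 320^((331+1)/4) = 320^83 mod 331.
Repeated squaring: 320^2≡121, 320^4≡77, 320^8≡302, 320^16≡179, 320^32≡265, 320^64≡53 (mod 331).
320^83 = 320^(64+16+2+1) ≡ 122 (mod 331).
Check: 122² = 14884 ≡ 320 (mod 331). The two roots are 122 and 209.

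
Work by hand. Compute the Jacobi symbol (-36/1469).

1

First reduce: -36 ≡ 1433 (mod 1469).
Reciprocity: 1433 ≡ 1 and 1469 ≡ 1 (mod 4), so (1433/1469) = +(1469/1433).
Reduce top mod 1433: now compute (36/1433).
Pull out 2^2: since 1433 ≡ 1 (mod 8), (2/1433) = +1, so (2/1433)^2 = +1.
Reciprocity: 9 ≡ 1 and 1433 ≡ 1 (mod 4), so (9/1433) = +(1433/9).
Reduce top mod 9: now compute (2/9).
Pull out 2: since 9 ≡ 1 (mod 8), (2/9) = +1.
Reached (1/9) = 1. Collecting the sign flips along the way, the symbol is +1.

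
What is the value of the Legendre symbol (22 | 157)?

-1

Pull out 2: since 157 ≡ 5 (mod 8), (2/157) = -1.
Reciprocity: 11 ≡ 3 and 157 ≡ 1 (mod 4), so (11/157) = +(157/11).
Reduce top mod 11: now compute (3/11).
Reciprocity: 3 ≡ 3 and 11 ≡ 3 (mod 4), so (3/11) = −(11/3).
Reduce top mod 3: now compute (2/3).
Pull out 2: since 3 ≡ 3 (mod 8), (2/3) = -1.
Reached (1/3) = 1. Collecting the sign flips along the way, the symbol is -1.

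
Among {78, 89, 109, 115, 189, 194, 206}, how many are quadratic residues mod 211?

(78/211) = +1 → QR.
(89/211) = -1 → non-residue.
(109/211) = +1 → QR.
(115/211) = -1 → non-residue.
(189/211) = +1 → QR.
(194/211) = +1 → QR.
(206/211) = -1 → non-residue.
Total quadratic residues among the 7: 4.

4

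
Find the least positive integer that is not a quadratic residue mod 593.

(2/593) = +1, so 2 is a residue.
(3/593) = −1, so 3 is the smallest positive non-residue mod 593.

3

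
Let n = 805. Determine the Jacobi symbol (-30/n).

0

First reduce: -30 ≡ 775 (mod 805).
Reciprocity: 775 ≡ 3 and 805 ≡ 1 (mod 4), so (775/805) = +(805/775).
Reduce top mod 775: now compute (30/775).
Pull out 2: since 775 ≡ 7 (mod 8), (2/775) = +1.
Reciprocity: 15 ≡ 3 and 775 ≡ 3 (mod 4), so (15/775) = −(775/15).
Reduce top mod 15: now compute (10/15).
Pull out 2: since 15 ≡ 7 (mod 8), (2/15) = +1.
Reciprocity: 5 ≡ 1 and 15 ≡ 3 (mod 4), so (5/15) = +(15/5).
Reduce top mod 5: now compute (0/5).
Top reduces to 0: gcd > 1, so the symbol is 0.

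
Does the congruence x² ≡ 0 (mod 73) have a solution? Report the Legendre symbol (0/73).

0

Top reduces to 0: gcd > 1, so the symbol is 0.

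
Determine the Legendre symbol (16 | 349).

1

Euler's criterion: (16/349) ≡ 16^174 (mod 349).
16^2 ≡ 256 (mod 349)
16^4 ≡ 273 (mod 349)
16^8 ≡ 192 (mod 349)
16^16 ≡ 219 (mod 349)
16^32 ≡ 148 (mod 349)
16^64 ≡ 266 (mod 349)
16^128 ≡ 258 (mod 349)
16^174 = 16^(128+32+8+4+2) ≡ 1 (mod 349).
Result is 1, so (16/349) = 1.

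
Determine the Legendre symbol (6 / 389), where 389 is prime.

Euler's criterion: (6/389) ≡ 6^194 (mod 389).
6^2 ≡ 36 (mod 389)
6^4 ≡ 129 (mod 389)
6^8 ≡ 303 (mod 389)
6^16 ≡ 5 (mod 389)
6^32 ≡ 25 (mod 389)
6^64 ≡ 236 (mod 389)
6^128 ≡ 69 (mod 389)
6^194 = 6^(128+64+2) ≡ 1 (mod 389).
Result is 1, so (6/389) = 1.

1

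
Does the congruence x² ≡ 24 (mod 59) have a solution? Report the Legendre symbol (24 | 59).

-1

Pull out 2^3: since 59 ≡ 3 (mod 8), (2/59) = -1, so (2/59)^3 = -1.
Reciprocity: 3 ≡ 3 and 59 ≡ 3 (mod 4), so (3/59) = −(59/3).
Reduce top mod 3: now compute (2/3).
Pull out 2: since 3 ≡ 3 (mod 8), (2/3) = -1.
Reached (1/3) = 1. Collecting the sign flips along the way, the symbol is -1.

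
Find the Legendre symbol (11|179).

-1

Reciprocity: 11 ≡ 3 and 179 ≡ 3 (mod 4), so (11/179) = −(179/11).
Reduce top mod 11: now compute (3/11).
Reciprocity: 3 ≡ 3 and 11 ≡ 3 (mod 4), so (3/11) = −(11/3).
Reduce top mod 3: now compute (2/3).
Pull out 2: since 3 ≡ 3 (mod 8), (2/3) = -1.
Reached (1/3) = 1. Collecting the sign flips along the way, the symbol is -1.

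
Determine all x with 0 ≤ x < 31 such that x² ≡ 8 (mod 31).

15, 16

Since 31 ≡ 3 (mod 4), a square root of 8 is 8^((31+1)/4) = 8^8 mod 31.
Repeated squaring: 8^2≡2, 8^4≡4, 8^8≡16 (mod 31).
8^8 = 8^(8) ≡ 16 (mod 31).
Check: 16² = 256 ≡ 8 (mod 31). The two roots are 15 and 16.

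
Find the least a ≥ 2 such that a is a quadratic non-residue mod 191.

(2/191) = +1, so 2 is a residue.
(3/191) = +1, so 3 is a residue.
(4/191) = +1, so 4 is a residue.
(5/191) = +1, so 5 is a residue.
(6/191) = +1, so 6 is a residue.
(7/191) = −1, so 7 is the smallest positive non-residue mod 191.

7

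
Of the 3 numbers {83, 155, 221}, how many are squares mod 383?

(83/383) = -1 → non-residue.
(155/383) = -1 → non-residue.
(221/383) = -1 → non-residue.
Total quadratic residues among the 3: 0.

0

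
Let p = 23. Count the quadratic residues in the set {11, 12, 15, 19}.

(11/23) = -1 → non-residue.
(12/23) = +1 → QR.
(15/23) = -1 → non-residue.
(19/23) = -1 → non-residue.
Total quadratic residues among the 4: 1.

1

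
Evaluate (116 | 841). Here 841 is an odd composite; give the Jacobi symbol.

0

Pull out 2^2: since 841 ≡ 1 (mod 8), (2/841) = +1, so (2/841)^2 = +1.
Reciprocity: 29 ≡ 1 and 841 ≡ 1 (mod 4), so (29/841) = +(841/29).
Reduce top mod 29: now compute (0/29).
Top reduces to 0: gcd > 1, so the symbol is 0.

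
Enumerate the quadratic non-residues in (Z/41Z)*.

3,6,7,11,12,13,14,15,17,19,22,24,26,27,28,29,30,34,35,38

Square k = 1,…,20 (k and 41−k give the same square):
1²=1, 2²=4, 3²=9, 4²=16, 5²=25, 6²=36, 7²≡8, 8²≡23, 9²≡40, 10²≡18, 11²≡39, 12²≡21, 13²≡5, 14²≡32, 15²≡20, 16²≡10, 17²≡2, 18²≡37, 19²≡33, 20²≡31 (mod 41).
The residues are {1, 2, 4, 5, 8, 9, 10, 16, 18, 20, 21, 23, 25, 31, 32, 33, 36, 37, 39, 40}; the non-residues are the remaining 20 nonzero classes.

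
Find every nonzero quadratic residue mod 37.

1,3,4,7,9,10,11,12,16,21,25,26,27,28,30,33,34,36

Square k = 1,…,18 (k and 37−k give the same square):
1²=1, 2²=4, 3²=9, 4²=16, 5²=25, 6²=36, 7²≡12, 8²≡27, 9²≡7, 10²≡26, 11²≡10, 12²≡33, 13²≡21, 14²≡11, 15²≡3, 16²≡34, 17²≡30, 18²≡28 (mod 37).
So the quadratic residues mod 37 are {1, 3, 4, 7, 9, 10, 11, 12, 16, 21, 25, 26, 27, 28, 30, 33, 34, 36}.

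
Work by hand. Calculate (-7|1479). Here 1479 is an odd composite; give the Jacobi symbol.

1

First reduce: -7 ≡ 1472 (mod 1479).
Pull out 2^6: since 1479 ≡ 7 (mod 8), (2/1479) = +1, so (2/1479)^6 = +1.
Reciprocity: 23 ≡ 3 and 1479 ≡ 3 (mod 4), so (23/1479) = −(1479/23).
Reduce top mod 23: now compute (7/23).
Reciprocity: 7 ≡ 3 and 23 ≡ 3 (mod 4), so (7/23) = −(23/7).
Reduce top mod 7: now compute (2/7).
Pull out 2: since 7 ≡ 7 (mod 8), (2/7) = +1.
Reached (1/7) = 1. Collecting the sign flips along the way, the symbol is +1.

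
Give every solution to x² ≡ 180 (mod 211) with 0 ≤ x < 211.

32, 179

Since 211 ≡ 3 (mod 4), a square root of 180 is 180^((211+1)/4) = 180^53 mod 211.
Repeated squaring: 180^2≡117, 180^4≡185, 180^8≡43, 180^16≡161, 180^32≡179 (mod 211).
180^53 = 180^(32+16+4+1) ≡ 179 (mod 211).
Check: 179² = 32041 ≡ 180 (mod 211). The two roots are 32 and 179.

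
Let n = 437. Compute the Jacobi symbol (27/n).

-1

Reciprocity: 27 ≡ 3 and 437 ≡ 1 (mod 4), so (27/437) = +(437/27).
Reduce top mod 27: now compute (5/27).
Reciprocity: 5 ≡ 1 and 27 ≡ 3 (mod 4), so (5/27) = +(27/5).
Reduce top mod 5: now compute (2/5).
Pull out 2: since 5 ≡ 5 (mod 8), (2/5) = -1.
Reached (1/5) = 1. Collecting the sign flips along the way, the symbol is -1.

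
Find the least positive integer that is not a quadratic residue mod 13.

(2/13) = −1, so 2 is the smallest positive non-residue mod 13.

2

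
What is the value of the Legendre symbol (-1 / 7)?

-1

Euler's criterion: (-1/7) ≡ 6^3 (mod 7).
6^2 ≡ 1 (mod 7)
6^3 = 6^(2+1) ≡ 6 (mod 7).
Result is 6 ≡ −1, so (-1/7) = −1.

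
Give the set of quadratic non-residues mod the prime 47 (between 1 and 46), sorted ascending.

Square k = 1,…,23 (k and 47−k give the same square):
1²=1, 2²=4, 3²=9, 4²=16, 5²=25, 6²=36, 7²≡2, 8²≡17, 9²≡34, 10²≡6, 11²≡27, 12²≡3, 13²≡28, 14²≡8, 15²≡37, 16²≡21, 17²≡7, 18²≡42, 19²≡32, 20²≡24, 21²≡18, 22²≡14, 23²≡12 (mod 47).
The residues are {1, 2, 3, 4, 6, 7, 8, 9, 12, 14, 16, 17, 18, 21, 24, 25, 27, 28, 32, 34, 36, 37, 42}; the non-residues are the remaining 23 nonzero classes.

5 10 11 13 15 19 20 22 23 26 29 30 31 33 35 38 39 40 41 43 44 45 46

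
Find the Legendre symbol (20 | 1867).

-1

Pull out 2^2: since 1867 ≡ 3 (mod 8), (2/1867) = -1, so (2/1867)^2 = +1.
Reciprocity: 5 ≡ 1 and 1867 ≡ 3 (mod 4), so (5/1867) = +(1867/5).
Reduce top mod 5: now compute (2/5).
Pull out 2: since 5 ≡ 5 (mod 8), (2/5) = -1.
Reached (1/5) = 1. Collecting the sign flips along the way, the symbol is -1.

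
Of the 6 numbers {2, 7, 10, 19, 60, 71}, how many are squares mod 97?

1

(2/97) = +1 → QR.
(7/97) = -1 → non-residue.
(10/97) = -1 → non-residue.
(19/97) = -1 → non-residue.
(60/97) = -1 → non-residue.
(71/97) = -1 → non-residue.
Total quadratic residues among the 6: 1.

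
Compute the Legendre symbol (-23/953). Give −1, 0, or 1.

-1

Euler's criterion: (-23/953) ≡ 930^476 (mod 953).
930^2 ≡ 529 (mod 953)
930^4 ≡ 612 (mod 953)
930^8 ≡ 15 (mod 953)
930^16 ≡ 225 (mod 953)
930^32 ≡ 116 (mod 953)
930^64 ≡ 114 (mod 953)
930^128 ≡ 607 (mod 953)
930^256 ≡ 591 (mod 953)
930^476 = 930^(256+128+64+16+8+4) ≡ 952 (mod 953).
Result is 952 ≡ −1, so (-23/953) = −1.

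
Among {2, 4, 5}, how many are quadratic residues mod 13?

1

(2/13) = -1 → non-residue.
(4/13) = +1 → QR.
(5/13) = -1 → non-residue.
Total quadratic residues among the 3: 1.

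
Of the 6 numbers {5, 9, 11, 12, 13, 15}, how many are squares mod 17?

(5/17) = -1 → non-residue.
(9/17) = +1 → QR.
(11/17) = -1 → non-residue.
(12/17) = -1 → non-residue.
(13/17) = +1 → QR.
(15/17) = +1 → QR.
Total quadratic residues among the 6: 3.

3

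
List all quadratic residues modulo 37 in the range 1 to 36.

Square k = 1,…,18 (k and 37−k give the same square):
1²=1, 2²=4, 3²=9, 4²=16, 5²=25, 6²=36, 7²≡12, 8²≡27, 9²≡7, 10²≡26, 11²≡10, 12²≡33, 13²≡21, 14²≡11, 15²≡3, 16²≡34, 17²≡30, 18²≡28 (mod 37).
So the quadratic residues mod 37 are {1, 3, 4, 7, 9, 10, 11, 12, 16, 21, 25, 26, 27, 28, 30, 33, 34, 36}.

1, 3, 4, 7, 9, 10, 11, 12, 16, 21, 25, 26, 27, 28, 30, 33, 34, 36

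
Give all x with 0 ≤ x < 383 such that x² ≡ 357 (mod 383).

114, 269

Since 383 ≡ 3 (mod 4), a square root of 357 is 357^((383+1)/4) = 357^96 mod 383.
Repeated squaring: 357^2≡293, 357^4≡57, 357^8≡185, 357^16≡138, 357^32≡277, 357^64≡129 (mod 383).
357^96 = 357^(64+32) ≡ 114 (mod 383).
Check: 114² = 12996 ≡ 357 (mod 383). The two roots are 114 and 269.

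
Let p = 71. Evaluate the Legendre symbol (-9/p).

-1

First reduce: -9 ≡ 62 (mod 71).
Pull out 2: since 71 ≡ 7 (mod 8), (2/71) = +1.
Reciprocity: 31 ≡ 3 and 71 ≡ 3 (mod 4), so (31/71) = −(71/31).
Reduce top mod 31: now compute (9/31).
Reciprocity: 9 ≡ 1 and 31 ≡ 3 (mod 4), so (9/31) = +(31/9).
Reduce top mod 9: now compute (4/9).
Pull out 2^2: since 9 ≡ 1 (mod 8), (2/9) = +1, so (2/9)^2 = +1.
Reached (1/9) = 1. Collecting the sign flips along the way, the symbol is -1.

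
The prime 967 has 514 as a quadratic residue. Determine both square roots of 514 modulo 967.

Since 967 ≡ 3 (mod 4), a square root of 514 is 514^((967+1)/4) = 514^242 mod 967.
Repeated squaring: 514^2≡205, 514^4≡444, 514^8≡835, 514^16≡18, 514^32≡324, 514^64≡540, 514^128≡533 (mod 967).
514^242 = 514^(128+64+32+16+2) ≡ 467 (mod 967).
Check: 467² = 218089 ≡ 514 (mod 967). The two roots are 467 and 500.

467, 500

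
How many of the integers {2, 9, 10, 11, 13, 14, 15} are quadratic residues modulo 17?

4

(2/17) = +1 → QR.
(9/17) = +1 → QR.
(10/17) = -1 → non-residue.
(11/17) = -1 → non-residue.
(13/17) = +1 → QR.
(14/17) = -1 → non-residue.
(15/17) = +1 → QR.
Total quadratic residues among the 7: 4.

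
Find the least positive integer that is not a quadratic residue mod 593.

3

(2/593) = +1, so 2 is a residue.
(3/593) = −1, so 3 is the smallest positive non-residue mod 593.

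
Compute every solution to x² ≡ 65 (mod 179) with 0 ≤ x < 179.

85, 94

Since 179 ≡ 3 (mod 4), a square root of 65 is 65^((179+1)/4) = 65^45 mod 179.
Repeated squaring: 65^2≡108, 65^4≡29, 65^8≡125, 65^16≡52, 65^32≡19 (mod 179).
65^45 = 65^(32+8+4+1) ≡ 85 (mod 179).
Check: 85² = 7225 ≡ 65 (mod 179). The two roots are 85 and 94.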